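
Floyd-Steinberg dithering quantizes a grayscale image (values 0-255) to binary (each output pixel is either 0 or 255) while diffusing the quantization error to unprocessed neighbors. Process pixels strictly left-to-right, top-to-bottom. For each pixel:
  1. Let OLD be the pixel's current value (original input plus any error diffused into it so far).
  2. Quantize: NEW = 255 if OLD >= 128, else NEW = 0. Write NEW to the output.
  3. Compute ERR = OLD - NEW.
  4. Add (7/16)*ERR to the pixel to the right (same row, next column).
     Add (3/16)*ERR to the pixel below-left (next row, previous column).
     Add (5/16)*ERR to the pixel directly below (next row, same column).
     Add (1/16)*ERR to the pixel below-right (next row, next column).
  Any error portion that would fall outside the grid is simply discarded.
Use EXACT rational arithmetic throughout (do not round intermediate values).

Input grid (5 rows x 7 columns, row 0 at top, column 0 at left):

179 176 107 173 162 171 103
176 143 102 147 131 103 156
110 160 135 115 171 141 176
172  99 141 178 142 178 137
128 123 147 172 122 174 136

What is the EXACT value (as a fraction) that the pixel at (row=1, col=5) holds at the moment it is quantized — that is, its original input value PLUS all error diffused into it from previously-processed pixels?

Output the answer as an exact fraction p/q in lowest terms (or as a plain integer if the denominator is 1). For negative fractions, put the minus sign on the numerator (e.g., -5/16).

(0,0): OLD=179 → NEW=255, ERR=-76
(0,1): OLD=571/4 → NEW=255, ERR=-449/4
(0,2): OLD=3705/64 → NEW=0, ERR=3705/64
(0,3): OLD=203087/1024 → NEW=255, ERR=-58033/1024
(0,4): OLD=2247977/16384 → NEW=255, ERR=-1929943/16384
(0,5): OLD=31317023/262144 → NEW=0, ERR=31317023/262144
(0,6): OLD=651232473/4194304 → NEW=255, ERR=-418315047/4194304
(1,0): OLD=8397/64 → NEW=255, ERR=-7923/64
(1,1): OLD=30651/512 → NEW=0, ERR=30651/512
(1,2): OLD=2107639/16384 → NEW=255, ERR=-2070281/16384
(1,3): OLD=3639803/65536 → NEW=0, ERR=3639803/65536
(1,4): OLD=576067489/4194304 → NEW=255, ERR=-493480031/4194304
(1,5): OLD=2107102033/33554432 → NEW=0, ERR=2107102033/33554432
Target (1,5): original=103, with diffused error = 2107102033/33554432

Answer: 2107102033/33554432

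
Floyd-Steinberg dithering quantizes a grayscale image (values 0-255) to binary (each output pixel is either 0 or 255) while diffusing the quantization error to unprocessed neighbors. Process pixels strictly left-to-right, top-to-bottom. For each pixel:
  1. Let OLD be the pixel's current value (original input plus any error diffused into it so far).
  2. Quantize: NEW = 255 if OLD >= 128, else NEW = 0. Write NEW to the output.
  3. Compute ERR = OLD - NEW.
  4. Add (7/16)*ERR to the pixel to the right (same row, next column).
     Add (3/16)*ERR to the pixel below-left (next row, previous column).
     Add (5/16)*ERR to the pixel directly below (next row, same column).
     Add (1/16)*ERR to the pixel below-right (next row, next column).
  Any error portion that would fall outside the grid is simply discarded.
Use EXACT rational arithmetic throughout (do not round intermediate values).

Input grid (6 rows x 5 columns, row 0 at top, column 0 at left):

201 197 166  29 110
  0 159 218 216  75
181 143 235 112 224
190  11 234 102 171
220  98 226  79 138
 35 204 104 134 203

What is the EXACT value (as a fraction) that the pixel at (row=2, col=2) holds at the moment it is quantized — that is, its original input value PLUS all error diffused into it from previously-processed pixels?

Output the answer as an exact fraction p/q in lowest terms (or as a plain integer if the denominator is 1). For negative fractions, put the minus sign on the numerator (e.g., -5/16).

Answer: 1362436309/8388608

Derivation:
(0,0): OLD=201 → NEW=255, ERR=-54
(0,1): OLD=1387/8 → NEW=255, ERR=-653/8
(0,2): OLD=16677/128 → NEW=255, ERR=-15963/128
(0,3): OLD=-52349/2048 → NEW=0, ERR=-52349/2048
(0,4): OLD=3238037/32768 → NEW=0, ERR=3238037/32768
(1,0): OLD=-4119/128 → NEW=0, ERR=-4119/128
(1,1): OLD=94879/1024 → NEW=0, ERR=94879/1024
(1,2): OLD=6870475/32768 → NEW=255, ERR=-1485365/32768
(1,3): OLD=26072079/131072 → NEW=255, ERR=-7351281/131072
(1,4): OLD=167237837/2097152 → NEW=0, ERR=167237837/2097152
(2,0): OLD=3085381/16384 → NEW=255, ERR=-1092539/16384
(2,1): OLD=69347719/524288 → NEW=255, ERR=-64345721/524288
(2,2): OLD=1362436309/8388608 → NEW=255, ERR=-776658731/8388608
Target (2,2): original=235, with diffused error = 1362436309/8388608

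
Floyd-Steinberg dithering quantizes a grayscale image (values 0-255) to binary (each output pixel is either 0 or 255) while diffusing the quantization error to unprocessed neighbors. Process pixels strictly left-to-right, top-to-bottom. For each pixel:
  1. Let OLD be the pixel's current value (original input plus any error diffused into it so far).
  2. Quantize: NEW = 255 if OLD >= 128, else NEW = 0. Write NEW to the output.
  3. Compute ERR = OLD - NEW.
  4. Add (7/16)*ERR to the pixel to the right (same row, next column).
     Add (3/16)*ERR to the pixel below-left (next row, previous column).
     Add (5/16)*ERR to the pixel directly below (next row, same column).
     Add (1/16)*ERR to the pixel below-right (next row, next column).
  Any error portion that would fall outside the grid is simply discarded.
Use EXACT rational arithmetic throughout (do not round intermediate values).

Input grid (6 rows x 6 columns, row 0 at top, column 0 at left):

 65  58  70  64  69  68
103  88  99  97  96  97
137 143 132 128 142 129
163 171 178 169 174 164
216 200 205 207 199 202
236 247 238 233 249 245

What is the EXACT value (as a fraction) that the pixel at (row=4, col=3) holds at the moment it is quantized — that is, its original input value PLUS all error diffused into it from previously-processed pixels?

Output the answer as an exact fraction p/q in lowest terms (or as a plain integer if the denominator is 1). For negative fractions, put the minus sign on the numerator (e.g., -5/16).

Answer: 3746443966185053/17592186044416

Derivation:
(0,0): OLD=65 → NEW=0, ERR=65
(0,1): OLD=1383/16 → NEW=0, ERR=1383/16
(0,2): OLD=27601/256 → NEW=0, ERR=27601/256
(0,3): OLD=455351/4096 → NEW=0, ERR=455351/4096
(0,4): OLD=7709441/65536 → NEW=0, ERR=7709441/65536
(0,5): OLD=125269255/1048576 → NEW=0, ERR=125269255/1048576
(1,0): OLD=35717/256 → NEW=255, ERR=-29563/256
(1,1): OLD=181795/2048 → NEW=0, ERR=181795/2048
(1,2): OLD=12961375/65536 → NEW=255, ERR=-3750305/65536
(1,3): OLD=35520499/262144 → NEW=255, ERR=-31326221/262144
(1,4): OLD=1842611449/16777216 → NEW=0, ERR=1842611449/16777216
(1,5): OLD=50931676671/268435456 → NEW=255, ERR=-17519364609/268435456
(2,0): OLD=3852081/32768 → NEW=0, ERR=3852081/32768
(2,1): OLD=214143659/1048576 → NEW=255, ERR=-53243221/1048576
(2,2): OLD=1259029953/16777216 → NEW=0, ERR=1259029953/16777216
(2,3): OLD=18858156793/134217728 → NEW=255, ERR=-15367363847/134217728
(2,4): OLD=457515033963/4294967296 → NEW=0, ERR=457515033963/4294967296
(2,5): OLD=11137577098909/68719476736 → NEW=255, ERR=-6385889468771/68719476736
(3,0): OLD=3191289505/16777216 → NEW=255, ERR=-1086900575/16777216
(3,1): OLD=19892028301/134217728 → NEW=255, ERR=-14333492339/134217728
(3,2): OLD=139680808631/1073741824 → NEW=255, ERR=-134123356489/1073741824
(3,3): OLD=7094216141029/68719476736 → NEW=0, ERR=7094216141029/68719476736
(3,4): OLD=125274990120645/549755813888 → NEW=255, ERR=-14912742420795/549755813888
(3,5): OLD=1141296404292971/8796093022208 → NEW=255, ERR=-1101707316370069/8796093022208
(4,0): OLD=377379967951/2147483648 → NEW=255, ERR=-170228362289/2147483648
(4,1): OLD=3589806337923/34359738368 → NEW=0, ERR=3589806337923/34359738368
(4,2): OLD=246681598694041/1099511627776 → NEW=255, ERR=-33693866388839/1099511627776
(4,3): OLD=3746443966185053/17592186044416 → NEW=255, ERR=-739563475141027/17592186044416
Target (4,3): original=207, with diffused error = 3746443966185053/17592186044416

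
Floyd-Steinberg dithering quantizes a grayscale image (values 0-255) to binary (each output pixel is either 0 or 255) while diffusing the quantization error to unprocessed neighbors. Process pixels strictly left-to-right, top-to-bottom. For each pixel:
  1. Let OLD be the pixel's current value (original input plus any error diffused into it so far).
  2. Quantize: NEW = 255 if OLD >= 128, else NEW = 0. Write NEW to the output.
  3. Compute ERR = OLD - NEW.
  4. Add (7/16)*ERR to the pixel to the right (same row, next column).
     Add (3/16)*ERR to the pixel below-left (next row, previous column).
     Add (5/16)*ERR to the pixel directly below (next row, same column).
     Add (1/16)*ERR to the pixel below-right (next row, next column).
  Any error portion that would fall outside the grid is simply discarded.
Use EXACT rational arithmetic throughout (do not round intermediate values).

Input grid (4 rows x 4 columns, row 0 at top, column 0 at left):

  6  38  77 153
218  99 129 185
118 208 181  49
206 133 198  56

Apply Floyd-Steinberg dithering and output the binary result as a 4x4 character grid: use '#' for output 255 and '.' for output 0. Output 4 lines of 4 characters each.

Answer: ...#
#.##
##..
#.#.

Derivation:
(0,0): OLD=6 → NEW=0, ERR=6
(0,1): OLD=325/8 → NEW=0, ERR=325/8
(0,2): OLD=12131/128 → NEW=0, ERR=12131/128
(0,3): OLD=398261/2048 → NEW=255, ERR=-123979/2048
(1,0): OLD=29119/128 → NEW=255, ERR=-3521/128
(1,1): OLD=120633/1024 → NEW=0, ERR=120633/1024
(1,2): OLD=6597677/32768 → NEW=255, ERR=-1758163/32768
(1,3): OLD=77873355/524288 → NEW=255, ERR=-55820085/524288
(2,0): OLD=2154371/16384 → NEW=255, ERR=-2023549/16384
(2,1): OLD=93847633/524288 → NEW=255, ERR=-39845807/524288
(2,2): OLD=124133525/1048576 → NEW=0, ERR=124133525/1048576
(2,3): OLD=1076556193/16777216 → NEW=0, ERR=1076556193/16777216
(3,0): OLD=1284747987/8388608 → NEW=255, ERR=-854347053/8388608
(3,1): OLD=10626011405/134217728 → NEW=0, ERR=10626011405/134217728
(3,2): OLD=594666120179/2147483648 → NEW=255, ERR=47057789939/2147483648
(3,3): OLD=3196771300901/34359738368 → NEW=0, ERR=3196771300901/34359738368
Row 0: ...#
Row 1: #.##
Row 2: ##..
Row 3: #.#.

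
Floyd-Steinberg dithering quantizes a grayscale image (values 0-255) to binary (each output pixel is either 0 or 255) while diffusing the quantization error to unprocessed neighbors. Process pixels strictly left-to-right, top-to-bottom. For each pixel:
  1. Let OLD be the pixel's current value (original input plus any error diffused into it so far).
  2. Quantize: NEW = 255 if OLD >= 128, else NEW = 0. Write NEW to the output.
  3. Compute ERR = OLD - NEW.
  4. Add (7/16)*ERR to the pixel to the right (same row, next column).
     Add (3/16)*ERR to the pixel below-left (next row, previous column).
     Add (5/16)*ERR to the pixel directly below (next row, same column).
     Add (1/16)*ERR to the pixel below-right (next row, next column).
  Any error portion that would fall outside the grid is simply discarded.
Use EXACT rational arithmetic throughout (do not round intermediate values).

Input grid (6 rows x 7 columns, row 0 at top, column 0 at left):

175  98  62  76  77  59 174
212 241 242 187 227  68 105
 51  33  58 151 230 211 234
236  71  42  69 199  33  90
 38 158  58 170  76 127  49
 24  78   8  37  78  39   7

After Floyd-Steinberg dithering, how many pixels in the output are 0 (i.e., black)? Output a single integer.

(0,0): OLD=175 → NEW=255, ERR=-80
(0,1): OLD=63 → NEW=0, ERR=63
(0,2): OLD=1433/16 → NEW=0, ERR=1433/16
(0,3): OLD=29487/256 → NEW=0, ERR=29487/256
(0,4): OLD=521801/4096 → NEW=0, ERR=521801/4096
(0,5): OLD=7519231/65536 → NEW=0, ERR=7519231/65536
(0,6): OLD=235086841/1048576 → NEW=255, ERR=-32300039/1048576
(1,0): OLD=3181/16 → NEW=255, ERR=-899/16
(1,1): OLD=31731/128 → NEW=255, ERR=-909/128
(1,2): OLD=1197735/4096 → NEW=255, ERR=153255/4096
(1,3): OLD=4404807/16384 → NEW=255, ERR=226887/16384
(1,4): OLD=316230033/1048576 → NEW=255, ERR=48843153/1048576
(1,5): OLD=1060486089/8388608 → NEW=0, ERR=1060486089/8388608
(1,6): OLD=21186724071/134217728 → NEW=255, ERR=-13038796569/134217728
(2,0): OLD=65761/2048 → NEW=0, ERR=65761/2048
(2,1): OLD=3167523/65536 → NEW=0, ERR=3167523/65536
(2,2): OLD=97507705/1048576 → NEW=0, ERR=97507705/1048576
(2,3): OLD=1737140065/8388608 → NEW=255, ERR=-401954975/8388608
(2,4): OLD=16653871573/67108864 → NEW=255, ERR=-458888747/67108864
(2,5): OLD=498669028267/2147483648 → NEW=255, ERR=-48939301973/2147483648
(2,6): OLD=6925984377565/34359738368 → NEW=255, ERR=-1835748906275/34359738368
(3,0): OLD=267488265/1048576 → NEW=255, ERR=101385/1048576
(3,1): OLD=885743309/8388608 → NEW=0, ERR=885743309/8388608
(3,2): OLD=7468616979/67108864 → NEW=0, ERR=7468616979/67108864
(3,3): OLD=28788533147/268435456 → NEW=0, ERR=28788533147/268435456
(3,4): OLD=8126605212425/34359738368 → NEW=255, ERR=-635128071415/34359738368
(3,5): OLD=2019351721635/274877906944 → NEW=0, ERR=2019351721635/274877906944
(3,6): OLD=330265461147261/4398046511104 → NEW=0, ERR=330265461147261/4398046511104
(4,0): OLD=7761558991/134217728 → NEW=0, ERR=7761558991/134217728
(4,1): OLD=509317473195/2147483648 → NEW=255, ERR=-38290857045/2147483648
(4,2): OLD=3837482625301/34359738368 → NEW=0, ERR=3837482625301/34359738368
(4,3): OLD=70332037815575/274877906944 → NEW=255, ERR=238171544855/274877906944
(4,4): OLD=173025562954361/2199023255552 → NEW=0, ERR=173025562954361/2199023255552
(4,5): OLD=12430236519955845/70368744177664 → NEW=255, ERR=-5513793245348475/70368744177664
(4,6): OLD=43510733650368691/1125899906842624 → NEW=0, ERR=43510733650368691/1125899906842624
(5,0): OLD=1330685868977/34359738368 → NEW=0, ERR=1330685868977/34359738368
(5,1): OLD=31315946490051/274877906944 → NEW=0, ERR=31315946490051/274877906944
(5,2): OLD=201854293732017/2199023255552 → NEW=0, ERR=201854293732017/2199023255552
(5,3): OLD=1744502131043725/17592186044416 → NEW=0, ERR=1744502131043725/17592186044416
(5,4): OLD=147869934655084187/1125899906842624 → NEW=255, ERR=-139234541589784933/1125899906842624
(5,5): OLD=-247031209851418125/9007199254740992 → NEW=0, ERR=-247031209851418125/9007199254740992
(5,6): OLD=314251658181207069/144115188075855872 → NEW=0, ERR=314251658181207069/144115188075855872
Output grid:
  Row 0: #.....#  (5 black, running=5)
  Row 1: #####.#  (1 black, running=6)
  Row 2: ...####  (3 black, running=9)
  Row 3: #...#..  (5 black, running=14)
  Row 4: .#.#.#.  (4 black, running=18)
  Row 5: ....#..  (6 black, running=24)

Answer: 24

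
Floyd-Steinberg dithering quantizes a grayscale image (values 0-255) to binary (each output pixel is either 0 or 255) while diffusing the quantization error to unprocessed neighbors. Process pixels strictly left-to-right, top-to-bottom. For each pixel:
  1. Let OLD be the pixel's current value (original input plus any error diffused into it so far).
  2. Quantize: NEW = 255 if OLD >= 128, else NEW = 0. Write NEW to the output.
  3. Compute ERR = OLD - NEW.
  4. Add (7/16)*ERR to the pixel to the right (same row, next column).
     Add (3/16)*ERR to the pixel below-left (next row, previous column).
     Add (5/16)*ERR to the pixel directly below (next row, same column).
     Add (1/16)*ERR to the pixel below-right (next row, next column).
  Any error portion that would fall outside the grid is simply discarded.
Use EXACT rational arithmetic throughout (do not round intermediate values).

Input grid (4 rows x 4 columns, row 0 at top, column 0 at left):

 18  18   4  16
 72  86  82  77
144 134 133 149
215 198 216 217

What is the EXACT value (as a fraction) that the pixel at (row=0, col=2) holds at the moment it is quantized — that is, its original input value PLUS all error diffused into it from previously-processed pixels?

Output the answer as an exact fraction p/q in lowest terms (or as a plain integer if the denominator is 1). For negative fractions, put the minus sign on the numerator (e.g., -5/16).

(0,0): OLD=18 → NEW=0, ERR=18
(0,1): OLD=207/8 → NEW=0, ERR=207/8
(0,2): OLD=1961/128 → NEW=0, ERR=1961/128
Target (0,2): original=4, with diffused error = 1961/128

Answer: 1961/128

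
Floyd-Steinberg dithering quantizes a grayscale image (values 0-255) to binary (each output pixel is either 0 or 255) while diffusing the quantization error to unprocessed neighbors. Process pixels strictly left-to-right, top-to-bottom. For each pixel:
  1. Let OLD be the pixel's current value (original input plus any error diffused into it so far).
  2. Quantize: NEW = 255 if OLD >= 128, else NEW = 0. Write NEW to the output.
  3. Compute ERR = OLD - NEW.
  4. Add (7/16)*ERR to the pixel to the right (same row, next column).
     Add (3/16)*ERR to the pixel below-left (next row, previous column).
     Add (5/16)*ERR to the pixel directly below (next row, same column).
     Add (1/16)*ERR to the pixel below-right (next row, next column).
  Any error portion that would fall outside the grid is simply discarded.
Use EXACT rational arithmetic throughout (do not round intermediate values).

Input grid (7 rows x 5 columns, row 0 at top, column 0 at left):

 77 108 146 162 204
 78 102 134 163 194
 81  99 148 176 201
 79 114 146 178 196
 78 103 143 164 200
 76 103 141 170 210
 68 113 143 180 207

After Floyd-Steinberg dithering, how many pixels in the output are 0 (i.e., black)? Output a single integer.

Answer: 16

Derivation:
(0,0): OLD=77 → NEW=0, ERR=77
(0,1): OLD=2267/16 → NEW=255, ERR=-1813/16
(0,2): OLD=24685/256 → NEW=0, ERR=24685/256
(0,3): OLD=836347/4096 → NEW=255, ERR=-208133/4096
(0,4): OLD=11912413/65536 → NEW=255, ERR=-4799267/65536
(1,0): OLD=20689/256 → NEW=0, ERR=20689/256
(1,1): OLD=255671/2048 → NEW=0, ERR=255671/2048
(1,2): OLD=13247491/65536 → NEW=255, ERR=-3464189/65536
(1,3): OLD=30484871/262144 → NEW=0, ERR=30484871/262144
(1,4): OLD=917783221/4194304 → NEW=255, ERR=-151764299/4194304
(2,0): OLD=4248781/32768 → NEW=255, ERR=-4107059/32768
(2,1): OLD=82121375/1048576 → NEW=0, ERR=82121375/1048576
(2,2): OLD=3277464477/16777216 → NEW=255, ERR=-1000725603/16777216
(2,3): OLD=47286715783/268435456 → NEW=255, ERR=-21164325497/268435456
(2,4): OLD=697790080241/4294967296 → NEW=255, ERR=-397426580239/4294967296
(3,0): OLD=914634749/16777216 → NEW=0, ERR=914634749/16777216
(3,1): OLD=19234402105/134217728 → NEW=255, ERR=-14991118535/134217728
(3,2): OLD=294661612995/4294967296 → NEW=0, ERR=294661612995/4294967296
(3,3): OLD=1394135826891/8589934592 → NEW=255, ERR=-796297494069/8589934592
(3,4): OLD=16712428203735/137438953472 → NEW=0, ERR=16712428203735/137438953472
(4,0): OLD=159115758899/2147483648 → NEW=0, ERR=159115758899/2147483648
(4,1): OLD=8025279097523/68719476736 → NEW=0, ERR=8025279097523/68719476736
(4,2): OLD=210193452946653/1099511627776 → NEW=255, ERR=-70182012136227/1099511627776
(4,3): OLD=2360745679942835/17592186044416 → NEW=255, ERR=-2125261761383245/17592186044416
(4,4): OLD=50483299794985573/281474976710656 → NEW=255, ERR=-21292819266231707/281474976710656
(5,0): OLD=133097242427385/1099511627776 → NEW=0, ERR=133097242427385/1099511627776
(5,1): OLD=1628309709757995/8796093022208 → NEW=255, ERR=-614694010905045/8796093022208
(5,2): OLD=21146380757449859/281474976710656 → NEW=0, ERR=21146380757449859/281474976710656
(5,3): OLD=165442652034726125/1125899906842624 → NEW=255, ERR=-121661824210142995/1125899906842624
(5,4): OLD=2369517779467053855/18014398509481984 → NEW=255, ERR=-2224153840450852065/18014398509481984
(6,0): OLD=13049956872542569/140737488355328 → NEW=0, ERR=13049956872542569/140737488355328
(6,1): OLD=690767148697414951/4503599627370496 → NEW=255, ERR=-457650756282061529/4503599627370496
(6,2): OLD=7017725889940153885/72057594037927936 → NEW=0, ERR=7017725889940153885/72057594037927936
(6,3): OLD=196441795700064713599/1152921504606846976 → NEW=255, ERR=-97553187974681265281/1152921504606846976
(6,4): OLD=2299292770499649239865/18446744073709551616 → NEW=0, ERR=2299292770499649239865/18446744073709551616
Output grid:
  Row 0: .#.##  (2 black, running=2)
  Row 1: ..#.#  (3 black, running=5)
  Row 2: #.###  (1 black, running=6)
  Row 3: .#.#.  (3 black, running=9)
  Row 4: ..###  (2 black, running=11)
  Row 5: .#.##  (2 black, running=13)
  Row 6: .#.#.  (3 black, running=16)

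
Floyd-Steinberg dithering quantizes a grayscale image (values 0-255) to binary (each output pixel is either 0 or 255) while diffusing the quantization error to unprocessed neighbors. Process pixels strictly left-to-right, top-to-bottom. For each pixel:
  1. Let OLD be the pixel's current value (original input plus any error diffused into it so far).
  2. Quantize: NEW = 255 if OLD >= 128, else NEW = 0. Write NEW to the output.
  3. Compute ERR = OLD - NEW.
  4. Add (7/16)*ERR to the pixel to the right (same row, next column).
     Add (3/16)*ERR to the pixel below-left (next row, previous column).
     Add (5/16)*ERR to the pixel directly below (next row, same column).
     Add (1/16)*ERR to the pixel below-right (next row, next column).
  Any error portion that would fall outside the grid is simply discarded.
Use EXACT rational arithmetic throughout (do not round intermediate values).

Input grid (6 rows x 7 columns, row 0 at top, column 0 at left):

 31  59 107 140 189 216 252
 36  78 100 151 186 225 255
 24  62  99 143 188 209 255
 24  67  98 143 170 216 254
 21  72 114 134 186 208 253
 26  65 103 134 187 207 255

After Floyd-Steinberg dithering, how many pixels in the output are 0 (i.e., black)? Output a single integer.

(0,0): OLD=31 → NEW=0, ERR=31
(0,1): OLD=1161/16 → NEW=0, ERR=1161/16
(0,2): OLD=35519/256 → NEW=255, ERR=-29761/256
(0,3): OLD=365113/4096 → NEW=0, ERR=365113/4096
(0,4): OLD=14942095/65536 → NEW=255, ERR=-1769585/65536
(0,5): OLD=214105321/1048576 → NEW=255, ERR=-53281559/1048576
(0,6): OLD=3854887519/16777216 → NEW=255, ERR=-423302561/16777216
(1,0): OLD=15179/256 → NEW=0, ERR=15179/256
(1,1): OLD=218637/2048 → NEW=0, ERR=218637/2048
(1,2): OLD=8626193/65536 → NEW=255, ERR=-8085487/65536
(1,3): OLD=29504509/262144 → NEW=0, ERR=29504509/262144
(1,4): OLD=3738745879/16777216 → NEW=255, ERR=-539444201/16777216
(1,5): OLD=25318211015/134217728 → NEW=255, ERR=-8907309625/134217728
(1,6): OLD=461505020873/2147483648 → NEW=255, ERR=-86103309367/2147483648
(2,0): OLD=2049503/32768 → NEW=0, ERR=2049503/32768
(2,1): OLD=108316037/1048576 → NEW=0, ERR=108316037/1048576
(2,2): OLD=2238313935/16777216 → NEW=255, ERR=-2039876145/16777216
(2,3): OLD=14930181399/134217728 → NEW=0, ERR=14930181399/134217728
(2,4): OLD=237522403655/1073741824 → NEW=255, ERR=-36281761465/1073741824
(2,5): OLD=5633297102573/34359738368 → NEW=255, ERR=-3128436181267/34359738368
(2,6): OLD=109120143259211/549755813888 → NEW=255, ERR=-31067589282229/549755813888
(3,0): OLD=1055521775/16777216 → NEW=0, ERR=1055521775/16777216
(3,1): OLD=14484414019/134217728 → NEW=0, ERR=14484414019/134217728
(3,2): OLD=144452123385/1073741824 → NEW=255, ERR=-129352041735/1073741824
(3,3): OLD=477266724863/4294967296 → NEW=0, ERR=477266724863/4294967296
(3,4): OLD=108817161013231/549755813888 → NEW=255, ERR=-31370571528209/549755813888
(3,5): OLD=659154083940669/4398046511104 → NEW=255, ERR=-462347776390851/4398046511104
(3,6): OLD=12994083183899363/70368744177664 → NEW=255, ERR=-4949946581404957/70368744177664
(4,0): OLD=130771269665/2147483648 → NEW=0, ERR=130771269665/2147483648
(4,1): OLD=3907047708461/34359738368 → NEW=0, ERR=3907047708461/34359738368
(4,2): OLD=84487581450435/549755813888 → NEW=255, ERR=-55700151091005/549755813888
(4,3): OLD=466943075649105/4398046511104 → NEW=0, ERR=466943075649105/4398046511104
(4,4): OLD=7102021441274019/35184372088832 → NEW=255, ERR=-1869993441378141/35184372088832
(4,5): OLD=152154177432878115/1125899906842624 → NEW=255, ERR=-134950298811991005/1125899906842624
(4,6): OLD=3098633973946550501/18014398509481984 → NEW=255, ERR=-1495037645971355419/18014398509481984
(5,0): OLD=36476495859671/549755813888 → NEW=0, ERR=36476495859671/549755813888
(5,1): OLD=503011162949661/4398046511104 → NEW=0, ERR=503011162949661/4398046511104
(5,2): OLD=5220992040468571/35184372088832 → NEW=255, ERR=-3751022842183589/35184372088832
(5,3): OLD=29340533447588071/281474976710656 → NEW=0, ERR=29340533447588071/281474976710656
(5,4): OLD=3605715038115292301/18014398509481984 → NEW=255, ERR=-987956581802613619/18014398509481984
(5,5): OLD=18254709152963540413/144115188075855872 → NEW=0, ERR=18254709152963540413/144115188075855872
(5,6): OLD=638697787333447675251/2305843009213693952 → NEW=255, ERR=50707819983955717491/2305843009213693952
Output grid:
  Row 0: ..#.###  (3 black, running=3)
  Row 1: ..#.###  (3 black, running=6)
  Row 2: ..#.###  (3 black, running=9)
  Row 3: ..#.###  (3 black, running=12)
  Row 4: ..#.###  (3 black, running=15)
  Row 5: ..#.#.#  (4 black, running=19)

Answer: 19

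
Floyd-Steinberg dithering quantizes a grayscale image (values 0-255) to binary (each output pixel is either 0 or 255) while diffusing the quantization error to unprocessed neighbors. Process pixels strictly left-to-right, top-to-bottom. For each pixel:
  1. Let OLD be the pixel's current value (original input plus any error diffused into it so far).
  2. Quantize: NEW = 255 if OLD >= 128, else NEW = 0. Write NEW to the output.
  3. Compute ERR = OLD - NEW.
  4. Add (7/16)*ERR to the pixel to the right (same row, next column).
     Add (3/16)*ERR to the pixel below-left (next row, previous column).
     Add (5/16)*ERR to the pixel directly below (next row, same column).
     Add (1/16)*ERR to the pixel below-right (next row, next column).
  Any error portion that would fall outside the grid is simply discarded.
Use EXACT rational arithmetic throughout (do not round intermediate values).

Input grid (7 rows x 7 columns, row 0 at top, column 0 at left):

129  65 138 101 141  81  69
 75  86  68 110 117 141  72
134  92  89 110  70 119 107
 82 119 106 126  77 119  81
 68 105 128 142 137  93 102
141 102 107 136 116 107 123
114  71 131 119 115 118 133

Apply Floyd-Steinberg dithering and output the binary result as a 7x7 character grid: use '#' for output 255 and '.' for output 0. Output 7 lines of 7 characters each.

(0,0): OLD=129 → NEW=255, ERR=-126
(0,1): OLD=79/8 → NEW=0, ERR=79/8
(0,2): OLD=18217/128 → NEW=255, ERR=-14423/128
(0,3): OLD=105887/2048 → NEW=0, ERR=105887/2048
(0,4): OLD=5361497/32768 → NEW=255, ERR=-2994343/32768
(0,5): OLD=21506927/524288 → NEW=0, ERR=21506927/524288
(0,6): OLD=729362441/8388608 → NEW=0, ERR=729362441/8388608
(1,0): OLD=4797/128 → NEW=0, ERR=4797/128
(1,1): OLD=78315/1024 → NEW=0, ERR=78315/1024
(1,2): OLD=2508679/32768 → NEW=0, ERR=2508679/32768
(1,3): OLD=17757019/131072 → NEW=255, ERR=-15666341/131072
(1,4): OLD=394890001/8388608 → NEW=0, ERR=394890001/8388608
(1,5): OLD=12415509665/67108864 → NEW=255, ERR=-4697250655/67108864
(1,6): OLD=76356041039/1073741824 → NEW=0, ERR=76356041039/1073741824
(2,0): OLD=2622281/16384 → NEW=255, ERR=-1555639/16384
(2,1): OLD=47740019/524288 → NEW=0, ERR=47740019/524288
(2,2): OLD=1133561753/8388608 → NEW=255, ERR=-1005533287/8388608
(2,3): OLD=2269439889/67108864 → NEW=0, ERR=2269439889/67108864
(2,4): OLD=42365344193/536870912 → NEW=0, ERR=42365344193/536870912
(2,5): OLD=2541353242443/17179869184 → NEW=255, ERR=-1839513399477/17179869184
(2,6): OLD=21441329362109/274877906944 → NEW=0, ERR=21441329362109/274877906944
(3,0): OLD=582183673/8388608 → NEW=0, ERR=582183673/8388608
(3,1): OLD=10026654917/67108864 → NEW=255, ERR=-7086105403/67108864
(3,2): OLD=18455803071/536870912 → NEW=0, ERR=18455803071/536870912
(3,3): OLD=341260469465/2147483648 → NEW=255, ERR=-206347860775/2147483648
(3,4): OLD=11451010115321/274877906944 → NEW=0, ERR=11451010115321/274877906944
(3,5): OLD=271189288991803/2199023255552 → NEW=0, ERR=271189288991803/2199023255552
(3,6): OLD=5370454621489317/35184372088832 → NEW=255, ERR=-3601560261162843/35184372088832
(4,0): OLD=75043474743/1073741824 → NEW=0, ERR=75043474743/1073741824
(4,1): OLD=1947556483851/17179869184 → NEW=0, ERR=1947556483851/17179869184
(4,2): OLD=45003804325381/274877906944 → NEW=255, ERR=-25090061945339/274877906944
(4,3): OLD=180315970790855/2199023255552 → NEW=0, ERR=180315970790855/2199023255552
(4,4): OLD=3571389416930309/17592186044416 → NEW=255, ERR=-914618024395771/17592186044416
(4,5): OLD=51905884957258021/562949953421312 → NEW=0, ERR=51905884957258021/562949953421312
(4,6): OLD=1063375155773261459/9007199254740992 → NEW=0, ERR=1063375155773261459/9007199254740992
(5,0): OLD=50603932310097/274877906944 → NEW=255, ERR=-19489933960623/274877906944
(5,1): OLD=205958334407259/2199023255552 → NEW=0, ERR=205958334407259/2199023255552
(5,2): OLD=2496534409423885/17592186044416 → NEW=255, ERR=-1989473031902195/17592186044416
(5,3): OLD=13608653201639521/140737488355328 → NEW=0, ERR=13608653201639521/140737488355328
(5,4): OLD=1481417062686771243/9007199254740992 → NEW=255, ERR=-815418747272181717/9007199254740992
(5,5): OLD=8293352864310548795/72057594037927936 → NEW=0, ERR=8293352864310548795/72057594037927936
(5,6): OLD=249041774622275504661/1152921504606846976 → NEW=255, ERR=-44953209052470474219/1152921504606846976
(6,0): OLD=3849296062923705/35184372088832 → NEW=0, ERR=3849296062923705/35184372088832
(6,1): OLD=68959636147586893/562949953421312 → NEW=0, ERR=68959636147586893/562949953421312
(6,2): OLD=1560374042327759559/9007199254740992 → NEW=255, ERR=-736461767631193401/9007199254740992
(6,3): OLD=6442188798991336345/72057594037927936 → NEW=0, ERR=6442188798991336345/72057594037927936
(6,4): OLD=22114029220501321139/144115188075855872 → NEW=255, ERR=-14635343738841926221/144115188075855872
(6,5): OLD=1781371553659172443479/18446744073709551616 → NEW=0, ERR=1781371553659172443479/18446744073709551616
(6,6): OLD=50251113873533995497201/295147905179352825856 → NEW=255, ERR=-25011601947200975096079/295147905179352825856
Row 0: #.#.#..
Row 1: ...#.#.
Row 2: #.#..#.
Row 3: .#.#..#
Row 4: ..#.#..
Row 5: #.#.#.#
Row 6: ..#.#.#

Answer: #.#.#..
...#.#.
#.#..#.
.#.#..#
..#.#..
#.#.#.#
..#.#.#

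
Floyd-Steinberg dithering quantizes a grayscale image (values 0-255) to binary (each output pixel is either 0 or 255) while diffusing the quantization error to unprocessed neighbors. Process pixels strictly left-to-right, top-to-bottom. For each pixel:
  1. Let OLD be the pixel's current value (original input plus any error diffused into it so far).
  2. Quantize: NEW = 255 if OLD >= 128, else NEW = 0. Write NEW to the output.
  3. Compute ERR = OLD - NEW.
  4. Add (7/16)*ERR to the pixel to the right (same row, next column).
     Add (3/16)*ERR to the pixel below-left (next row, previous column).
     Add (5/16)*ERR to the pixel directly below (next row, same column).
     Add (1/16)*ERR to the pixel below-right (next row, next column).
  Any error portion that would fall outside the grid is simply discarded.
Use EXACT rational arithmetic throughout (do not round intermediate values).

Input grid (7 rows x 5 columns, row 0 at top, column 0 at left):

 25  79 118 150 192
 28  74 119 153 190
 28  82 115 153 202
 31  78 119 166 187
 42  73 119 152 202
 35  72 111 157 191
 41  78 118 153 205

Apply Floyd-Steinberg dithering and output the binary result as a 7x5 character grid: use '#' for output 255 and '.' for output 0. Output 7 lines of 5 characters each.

Answer: ..#.#
..###
.#..#
..##.
...##
.#.##
..#.#

Derivation:
(0,0): OLD=25 → NEW=0, ERR=25
(0,1): OLD=1439/16 → NEW=0, ERR=1439/16
(0,2): OLD=40281/256 → NEW=255, ERR=-24999/256
(0,3): OLD=439407/4096 → NEW=0, ERR=439407/4096
(0,4): OLD=15658761/65536 → NEW=255, ERR=-1052919/65536
(1,0): OLD=13485/256 → NEW=0, ERR=13485/256
(1,1): OLD=222011/2048 → NEW=0, ERR=222011/2048
(1,2): OLD=10593623/65536 → NEW=255, ERR=-6118057/65536
(1,3): OLD=35799947/262144 → NEW=255, ERR=-31046773/262144
(1,4): OLD=586654017/4194304 → NEW=255, ERR=-482893503/4194304
(2,0): OLD=2122937/32768 → NEW=0, ERR=2122937/32768
(2,1): OLD=136324099/1048576 → NEW=255, ERR=-131062781/1048576
(2,2): OLD=263604169/16777216 → NEW=0, ERR=263604169/16777216
(2,3): OLD=25619941963/268435456 → NEW=0, ERR=25619941963/268435456
(2,4): OLD=860605171021/4294967296 → NEW=255, ERR=-234611489459/4294967296
(3,0): OLD=466575273/16777216 → NEW=0, ERR=466575273/16777216
(3,1): OLD=7798363125/134217728 → NEW=0, ERR=7798363125/134217728
(3,2): OLD=684674279447/4294967296 → NEW=255, ERR=-410542381033/4294967296
(3,3): OLD=1243360003359/8589934592 → NEW=255, ERR=-947073317601/8589934592
(3,4): OLD=17545294324283/137438953472 → NEW=0, ERR=17545294324283/137438953472
(4,0): OLD=132252413511/2147483648 → NEW=0, ERR=132252413511/2147483648
(4,1): OLD=7003609817671/68719476736 → NEW=0, ERR=7003609817671/68719476736
(4,2): OLD=128286764243977/1099511627776 → NEW=0, ERR=128286764243977/1099511627776
(4,3): OLD=3281880919432775/17592186044416 → NEW=255, ERR=-1204126521893305/17592186044416
(4,4): OLD=57718441855393649/281474976710656 → NEW=255, ERR=-14057677205823631/281474976710656
(5,0): OLD=80654122586933/1099511627776 → NEW=0, ERR=80654122586933/1099511627776
(5,1): OLD=1422039283584863/8796093022208 → NEW=255, ERR=-820964437078177/8796093022208
(5,2): OLD=28193705982950359/281474976710656 → NEW=0, ERR=28193705982950359/281474976710656
(5,3): OLD=199689835413835801/1125899906842624 → NEW=255, ERR=-87414640831033319/1125899906842624
(5,4): OLD=2470629987976181571/18014398509481984 → NEW=255, ERR=-2123041631941724349/18014398509481984
(6,0): OLD=6533508614811237/140737488355328 → NEW=0, ERR=6533508614811237/140737488355328
(6,1): OLD=416624154940853611/4503599627370496 → NEW=0, ERR=416624154940853611/4503599627370496
(6,2): OLD=12205352177941073993/72057594037927936 → NEW=255, ERR=-6169334301730549687/72057594037927936
(6,3): OLD=86980054175137677155/1152921504606846976 → NEW=0, ERR=86980054175137677155/1152921504606846976
(6,4): OLD=3621556999904091911029/18446744073709551616 → NEW=255, ERR=-1082362738891843751051/18446744073709551616
Row 0: ..#.#
Row 1: ..###
Row 2: .#..#
Row 3: ..##.
Row 4: ...##
Row 5: .#.##
Row 6: ..#.#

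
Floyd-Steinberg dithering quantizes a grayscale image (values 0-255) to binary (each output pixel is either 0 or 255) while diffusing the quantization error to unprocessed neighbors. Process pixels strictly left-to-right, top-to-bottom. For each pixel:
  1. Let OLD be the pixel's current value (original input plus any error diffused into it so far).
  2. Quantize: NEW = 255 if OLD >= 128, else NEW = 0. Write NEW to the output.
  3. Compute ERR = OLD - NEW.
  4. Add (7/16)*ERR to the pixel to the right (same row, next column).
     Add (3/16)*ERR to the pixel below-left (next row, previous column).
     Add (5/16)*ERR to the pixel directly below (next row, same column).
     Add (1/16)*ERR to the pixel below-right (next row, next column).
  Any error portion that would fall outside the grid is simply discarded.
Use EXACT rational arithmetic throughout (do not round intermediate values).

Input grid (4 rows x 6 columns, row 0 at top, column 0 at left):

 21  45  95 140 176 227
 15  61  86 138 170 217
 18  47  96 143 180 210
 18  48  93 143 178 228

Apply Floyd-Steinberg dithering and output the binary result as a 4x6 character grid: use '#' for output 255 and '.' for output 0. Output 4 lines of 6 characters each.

(0,0): OLD=21 → NEW=0, ERR=21
(0,1): OLD=867/16 → NEW=0, ERR=867/16
(0,2): OLD=30389/256 → NEW=0, ERR=30389/256
(0,3): OLD=786163/4096 → NEW=255, ERR=-258317/4096
(0,4): OLD=9726117/65536 → NEW=255, ERR=-6985563/65536
(0,5): OLD=189127811/1048576 → NEW=255, ERR=-78259069/1048576
(1,0): OLD=8121/256 → NEW=0, ERR=8121/256
(1,1): OLD=236303/2048 → NEW=0, ERR=236303/2048
(1,2): OLD=10822459/65536 → NEW=255, ERR=-5889221/65536
(1,3): OLD=17409119/262144 → NEW=0, ERR=17409119/262144
(1,4): OLD=2479830653/16777216 → NEW=255, ERR=-1798359427/16777216
(1,5): OLD=37612948315/268435456 → NEW=255, ERR=-30838092965/268435456
(2,0): OLD=1623573/32768 → NEW=0, ERR=1623573/32768
(2,1): OLD=94232887/1048576 → NEW=0, ERR=94232887/1048576
(2,2): OLD=2129001829/16777216 → NEW=0, ERR=2129001829/16777216
(2,3): OLD=25978741117/134217728 → NEW=255, ERR=-8246779523/134217728
(2,4): OLD=439083104759/4294967296 → NEW=0, ERR=439083104759/4294967296
(2,5): OLD=14577244397361/68719476736 → NEW=255, ERR=-2946222170319/68719476736
(3,0): OLD=844460229/16777216 → NEW=0, ERR=844460229/16777216
(3,1): OLD=16776514657/134217728 → NEW=0, ERR=16776514657/134217728
(3,2): OLD=194816562995/1073741824 → NEW=255, ERR=-78987602125/1073741824
(3,3): OLD=8158021372569/68719476736 → NEW=0, ERR=8158021372569/68719476736
(3,4): OLD=137442425053049/549755813888 → NEW=255, ERR=-2745307488391/549755813888
(3,5): OLD=1924645807241079/8796093022208 → NEW=255, ERR=-318357913421961/8796093022208
Row 0: ...###
Row 1: ..#.##
Row 2: ...#.#
Row 3: ..#.##

Answer: ...###
..#.##
...#.#
..#.##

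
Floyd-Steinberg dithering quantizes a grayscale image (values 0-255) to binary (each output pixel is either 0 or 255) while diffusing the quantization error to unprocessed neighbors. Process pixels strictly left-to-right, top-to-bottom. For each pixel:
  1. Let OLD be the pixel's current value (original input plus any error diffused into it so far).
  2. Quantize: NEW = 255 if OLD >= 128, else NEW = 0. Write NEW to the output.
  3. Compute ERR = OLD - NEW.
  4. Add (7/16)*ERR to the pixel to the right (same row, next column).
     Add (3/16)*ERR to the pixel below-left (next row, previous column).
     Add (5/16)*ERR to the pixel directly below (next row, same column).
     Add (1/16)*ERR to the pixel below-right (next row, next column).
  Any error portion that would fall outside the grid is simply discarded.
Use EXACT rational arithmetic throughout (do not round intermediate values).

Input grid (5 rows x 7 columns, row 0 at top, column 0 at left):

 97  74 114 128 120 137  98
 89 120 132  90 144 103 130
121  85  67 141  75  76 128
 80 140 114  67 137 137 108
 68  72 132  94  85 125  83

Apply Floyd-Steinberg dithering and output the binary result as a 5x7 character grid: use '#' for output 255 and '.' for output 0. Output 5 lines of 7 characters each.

Answer: ..#.#.#
#.#.#..
.#.#..#
.#..##.
..#...#

Derivation:
(0,0): OLD=97 → NEW=0, ERR=97
(0,1): OLD=1863/16 → NEW=0, ERR=1863/16
(0,2): OLD=42225/256 → NEW=255, ERR=-23055/256
(0,3): OLD=362903/4096 → NEW=0, ERR=362903/4096
(0,4): OLD=10404641/65536 → NEW=255, ERR=-6307039/65536
(0,5): OLD=99505639/1048576 → NEW=0, ERR=99505639/1048576
(0,6): OLD=2340706641/16777216 → NEW=255, ERR=-1937483439/16777216
(1,0): OLD=36133/256 → NEW=255, ERR=-29147/256
(1,1): OLD=196099/2048 → NEW=0, ERR=196099/2048
(1,2): OLD=11117375/65536 → NEW=255, ERR=-5594305/65536
(1,3): OLD=14855187/262144 → NEW=0, ERR=14855187/262144
(1,4): OLD=2718721305/16777216 → NEW=255, ERR=-1559468775/16777216
(1,5): OLD=8632984681/134217728 → NEW=0, ERR=8632984681/134217728
(1,6): OLD=274841151239/2147483648 → NEW=0, ERR=274841151239/2147483648
(2,0): OLD=3387345/32768 → NEW=0, ERR=3387345/32768
(2,1): OLD=143683083/1048576 → NEW=255, ERR=-123703797/1048576
(2,2): OLD=89267425/16777216 → NEW=0, ERR=89267425/16777216
(2,3): OLD=18558691353/134217728 → NEW=255, ERR=-15666829287/134217728
(2,4): OLD=11259763689/1073741824 → NEW=0, ERR=11259763689/1073741824
(2,5): OLD=4084527032611/34359738368 → NEW=0, ERR=4084527032611/34359738368
(2,6): OLD=123157769583397/549755813888 → NEW=255, ERR=-17029962958043/549755813888
(3,0): OLD=1513041089/16777216 → NEW=0, ERR=1513041089/16777216
(3,1): OLD=20139035309/134217728 → NEW=255, ERR=-14086485331/134217728
(3,2): OLD=43471930839/1073741824 → NEW=0, ERR=43471930839/1073741824
(3,3): OLD=217043496497/4294967296 → NEW=0, ERR=217043496497/4294967296
(3,4): OLD=97515417297089/549755813888 → NEW=255, ERR=-42672315244351/549755813888
(3,5): OLD=593897905037779/4398046511104 → NEW=255, ERR=-527603955293741/4398046511104
(3,6): OLD=3748217625984013/70368744177664 → NEW=0, ERR=3748217625984013/70368744177664
(4,0): OLD=164291075631/2147483648 → NEW=0, ERR=164291075631/2147483648
(4,1): OLD=2951520709859/34359738368 → NEW=0, ERR=2951520709859/34359738368
(4,2): OLD=101786825007661/549755813888 → NEW=255, ERR=-38400907533779/549755813888
(4,3): OLD=295587455982847/4398046511104 → NEW=0, ERR=295587455982847/4398046511104
(4,4): OLD=2491501755869517/35184372088832 → NEW=0, ERR=2491501755869517/35184372088832
(4,5): OLD=139192793040677069/1125899906842624 → NEW=0, ERR=139192793040677069/1125899906842624
(4,6): OLD=2634335425095267499/18014398509481984 → NEW=255, ERR=-1959336194822638421/18014398509481984
Row 0: ..#.#.#
Row 1: #.#.#..
Row 2: .#.#..#
Row 3: .#..##.
Row 4: ..#...#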